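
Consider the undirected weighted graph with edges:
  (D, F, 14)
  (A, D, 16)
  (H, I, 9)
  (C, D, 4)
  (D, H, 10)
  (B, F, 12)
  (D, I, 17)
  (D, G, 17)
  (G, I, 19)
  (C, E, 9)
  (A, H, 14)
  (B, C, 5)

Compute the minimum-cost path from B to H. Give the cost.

Comparing a few candidate routes:
B→C→D→H: 5 + 4 + 10 = 19
B→C→D→A→H: 5 + 4 + 16 + 14 = 39
B→F→D→I→H: 12 + 14 + 17 + 9 = 52
B→C→D→I→H: 5 + 4 + 17 + 9 = 35
B→F→D→H: 12 + 14 + 10 = 36
Best route has total 19.

19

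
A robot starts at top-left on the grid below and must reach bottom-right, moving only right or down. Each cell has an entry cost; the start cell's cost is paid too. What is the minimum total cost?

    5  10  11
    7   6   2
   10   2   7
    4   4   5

29

Take r0c0 r1c0 r1c1 r2c1 r3c1 r3c2 for a total of 5 + 7 + 6 + 2 + 4 + 5 = 29.
For comparison, the top-then-right route costs 40.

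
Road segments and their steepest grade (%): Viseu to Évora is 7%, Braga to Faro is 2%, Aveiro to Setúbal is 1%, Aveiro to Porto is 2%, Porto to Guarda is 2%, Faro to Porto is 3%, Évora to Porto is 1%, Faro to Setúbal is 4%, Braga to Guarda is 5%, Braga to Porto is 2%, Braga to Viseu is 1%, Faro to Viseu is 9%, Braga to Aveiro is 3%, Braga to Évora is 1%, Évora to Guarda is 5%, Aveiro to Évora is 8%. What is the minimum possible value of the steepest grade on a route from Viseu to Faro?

Comparing a few candidate routes:
Viseu -> Braga -> Aveiro -> Porto -> Faro: max(1, 3, 2, 3) = 3
Viseu -> Braga -> Faro: max(1, 2) = 2
Viseu -> Braga -> Évora -> Porto -> Faro: max(1, 1, 1, 3) = 3
Viseu -> Braga -> Évora -> Porto -> Aveiro -> Setúbal -> Faro: max(1, 1, 1, 2, 1, 4) = 4
Viseu -> Braga -> Porto -> Faro: max(1, 2, 3) = 3
Smallest bottleneck: 2%.

2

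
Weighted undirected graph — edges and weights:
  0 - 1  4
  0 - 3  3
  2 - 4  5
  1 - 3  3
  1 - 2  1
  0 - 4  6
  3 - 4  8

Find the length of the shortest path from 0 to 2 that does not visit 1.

11

Paths from 0 to 2 avoiding 1:
0 -> 3 -> 4 -> 2: 3 + 8 + 5 = 16
0 -> 4 -> 2: 6 + 5 = 11
Best route has total 11.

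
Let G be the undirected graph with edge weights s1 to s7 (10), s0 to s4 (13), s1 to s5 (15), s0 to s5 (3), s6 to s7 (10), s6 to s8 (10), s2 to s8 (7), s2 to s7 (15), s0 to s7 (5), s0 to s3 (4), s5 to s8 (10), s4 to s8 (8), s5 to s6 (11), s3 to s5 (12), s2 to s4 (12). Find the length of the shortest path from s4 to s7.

18

A few of the s4→s7 routes:
s4 → s0 → s7: 13 + 5 = 18
s4 → s8 → s5 → s0 → s7: 8 + 10 + 3 + 5 = 26
s4 → s8 → s6 → s7: 8 + 10 + 10 = 28
s4 → s2 → s7: 12 + 15 = 27
Best route has total 18.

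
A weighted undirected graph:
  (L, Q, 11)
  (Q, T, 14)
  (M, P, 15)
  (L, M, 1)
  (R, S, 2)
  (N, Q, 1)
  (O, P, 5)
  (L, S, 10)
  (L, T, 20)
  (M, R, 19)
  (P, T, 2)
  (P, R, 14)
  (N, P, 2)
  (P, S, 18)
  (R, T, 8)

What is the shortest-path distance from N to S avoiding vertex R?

20

Checking several routes:
N→P→T→L→S: 2 + 2 + 20 + 10 = 34
N→P→S: 2 + 18 = 20
N→Q→T→P→S: 1 + 14 + 2 + 18 = 35
N→Q→L→S: 1 + 11 + 10 = 22
N→P→M→L→S: 2 + 15 + 1 + 10 = 28
N→P→T→Q→L→S: 2 + 2 + 14 + 11 + 10 = 39
Shortest: 20.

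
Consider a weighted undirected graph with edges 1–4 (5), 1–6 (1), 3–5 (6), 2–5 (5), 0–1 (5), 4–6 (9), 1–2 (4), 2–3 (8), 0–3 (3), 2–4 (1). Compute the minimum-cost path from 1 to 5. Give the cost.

Some routes from 1 to 5:
1 -> 4 -> 2 -> 5: 5 + 1 + 5 = 11
1 -> 6 -> 4 -> 2 -> 5: 1 + 9 + 1 + 5 = 16
1 -> 2 -> 5: 4 + 5 = 9
1 -> 4 -> 2 -> 3 -> 5: 5 + 1 + 8 + 6 = 20
1 -> 0 -> 3 -> 5: 5 + 3 + 6 = 14
1 -> 2 -> 3 -> 5: 4 + 8 + 6 = 18
The minimum is 9.

9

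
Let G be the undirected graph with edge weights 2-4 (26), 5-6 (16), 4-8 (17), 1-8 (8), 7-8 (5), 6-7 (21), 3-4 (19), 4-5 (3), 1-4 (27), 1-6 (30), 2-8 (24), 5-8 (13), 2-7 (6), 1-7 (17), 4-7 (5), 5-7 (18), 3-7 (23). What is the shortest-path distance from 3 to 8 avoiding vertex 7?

35

Checking several routes:
3 -> 4 -> 5 -> 8: 19 + 3 + 13 = 35
3 -> 4 -> 2 -> 8: 19 + 26 + 24 = 69
3 -> 4 -> 8: 19 + 17 = 36
3 -> 4 -> 5 -> 6 -> 1 -> 8: 19 + 3 + 16 + 30 + 8 = 76
3 -> 4 -> 1 -> 8: 19 + 27 + 8 = 54
Shortest: 35.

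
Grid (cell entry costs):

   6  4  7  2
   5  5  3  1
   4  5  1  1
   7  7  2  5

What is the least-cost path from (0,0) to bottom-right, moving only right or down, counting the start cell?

Path [0,0] [0,1] [1,1] [1,2] [1,3] [2,3] [3,3]: 6 + 4 + 5 + 3 + 1 + 1 + 5 = 25.
(Top row then right column would cost 26.)

25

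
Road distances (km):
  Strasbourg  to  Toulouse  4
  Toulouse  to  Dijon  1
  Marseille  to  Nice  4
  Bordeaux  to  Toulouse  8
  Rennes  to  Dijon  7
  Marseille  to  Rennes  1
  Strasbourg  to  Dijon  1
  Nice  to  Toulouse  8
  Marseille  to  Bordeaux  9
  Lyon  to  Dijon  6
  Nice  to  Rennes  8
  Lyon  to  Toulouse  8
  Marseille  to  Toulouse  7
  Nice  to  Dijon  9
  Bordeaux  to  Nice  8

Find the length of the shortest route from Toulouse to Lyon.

7

Some routes from Toulouse to Lyon:
Toulouse-Strasbourg-Dijon-Lyon: 4 + 1 + 6 = 11
Toulouse-Lyon: 8
Toulouse-Dijon-Lyon: 1 + 6 = 7
Toulouse-Marseille-Rennes-Dijon-Lyon: 7 + 1 + 7 + 6 = 21
Shortest: 7 km.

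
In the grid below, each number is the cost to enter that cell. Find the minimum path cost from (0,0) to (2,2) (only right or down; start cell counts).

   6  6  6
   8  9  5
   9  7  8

Best path: [0,0] [0,1] [0,2] [1,2] [2,2]
Cost: 6 + 6 + 6 + 5 + 8 = 31

31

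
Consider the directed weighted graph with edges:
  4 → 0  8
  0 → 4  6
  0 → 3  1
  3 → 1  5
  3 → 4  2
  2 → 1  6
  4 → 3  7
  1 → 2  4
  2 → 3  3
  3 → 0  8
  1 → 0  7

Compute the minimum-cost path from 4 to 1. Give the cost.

Candidate routes:
4 -> 3 -> 1: 7 + 5 = 12
4 -> 0 -> 3 -> 1: 8 + 1 + 5 = 14
Best route has total 12.

12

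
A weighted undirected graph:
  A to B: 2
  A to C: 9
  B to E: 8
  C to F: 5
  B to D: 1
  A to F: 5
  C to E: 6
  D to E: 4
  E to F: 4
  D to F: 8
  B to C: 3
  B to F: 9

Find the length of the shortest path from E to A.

7

Comparing a few candidate routes:
E→C→B→A: 6 + 3 + 2 = 11
E→D→B→A: 4 + 1 + 2 = 7
E→B→A: 8 + 2 = 10
E→F→A: 4 + 5 = 9
E→F→C→B→A: 4 + 5 + 3 + 2 = 14
E→F→B→A: 4 + 9 + 2 = 15
Best route has total 7.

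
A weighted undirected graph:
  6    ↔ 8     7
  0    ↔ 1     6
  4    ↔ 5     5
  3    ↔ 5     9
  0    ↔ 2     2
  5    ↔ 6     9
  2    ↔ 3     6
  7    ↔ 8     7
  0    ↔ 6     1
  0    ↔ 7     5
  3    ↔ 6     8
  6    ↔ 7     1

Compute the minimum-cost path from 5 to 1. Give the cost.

A few of the 5→1 routes:
5→3→2→0→1: 9 + 6 + 2 + 6 = 23
5→3→6→0→1: 9 + 8 + 1 + 6 = 24
5→6→0→1: 9 + 1 + 6 = 16
5→6→7→0→1: 9 + 1 + 5 + 6 = 21
The minimum is 16.

16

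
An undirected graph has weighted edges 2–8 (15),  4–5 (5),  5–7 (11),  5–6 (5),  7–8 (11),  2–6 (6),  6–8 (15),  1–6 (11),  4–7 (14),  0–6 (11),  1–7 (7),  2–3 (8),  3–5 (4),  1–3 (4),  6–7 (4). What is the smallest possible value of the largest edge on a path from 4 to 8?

11

Comparing a few candidate routes:
4 → 5 → 3 → 1 → 6 → 7 → 8: max(5, 4, 4, 11, 4, 11) = 11
4 → 5 → 3 → 2 → 6 → 7 → 8: max(5, 4, 8, 6, 4, 11) = 11
4 → 5 → 3 → 1 → 7 → 8: max(5, 4, 4, 7, 11) = 11
4 → 5 → 7 → 8: max(5, 11, 11) = 11
Smallest bottleneck: 11.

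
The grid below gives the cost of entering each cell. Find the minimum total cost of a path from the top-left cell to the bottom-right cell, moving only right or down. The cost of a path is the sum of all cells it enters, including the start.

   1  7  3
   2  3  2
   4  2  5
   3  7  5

18

Best path: (0,0) → (1,0) → (1,1) → (1,2) → (2,2) → (3,2)
Cost: 1 + 2 + 3 + 2 + 5 + 5 = 18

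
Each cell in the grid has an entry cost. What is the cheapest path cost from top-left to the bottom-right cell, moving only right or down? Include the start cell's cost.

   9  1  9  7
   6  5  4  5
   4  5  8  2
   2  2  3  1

26

One optimal route is r0c0 -> r0c1 -> r1c1 -> r2c1 -> r3c1 -> r3c2 -> r3c3.
Its cost is 9 + 1 + 5 + 5 + 2 + 3 + 1 = 26.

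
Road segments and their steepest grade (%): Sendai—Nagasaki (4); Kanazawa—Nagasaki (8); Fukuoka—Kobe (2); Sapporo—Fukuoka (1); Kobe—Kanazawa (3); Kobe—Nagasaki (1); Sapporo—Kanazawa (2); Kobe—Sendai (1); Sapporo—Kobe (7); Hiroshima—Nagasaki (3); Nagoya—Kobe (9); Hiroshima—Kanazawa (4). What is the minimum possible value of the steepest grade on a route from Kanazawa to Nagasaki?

Some routes from Kanazawa to Nagasaki:
Kanazawa → Kobe → Nagasaki: max(3, 1) = 3
Kanazawa → Hiroshima → Nagasaki: max(4, 3) = 4
Kanazawa → Kobe → Sendai → Nagasaki: max(3, 1, 4) = 4
Kanazawa → Sapporo → Fukuoka → Kobe → Sendai → Nagasaki: max(2, 1, 2, 1, 4) = 4
Kanazawa → Sapporo → Fukuoka → Kobe → Nagasaki: max(2, 1, 2, 1) = 2
Best route has worst link 2%.

2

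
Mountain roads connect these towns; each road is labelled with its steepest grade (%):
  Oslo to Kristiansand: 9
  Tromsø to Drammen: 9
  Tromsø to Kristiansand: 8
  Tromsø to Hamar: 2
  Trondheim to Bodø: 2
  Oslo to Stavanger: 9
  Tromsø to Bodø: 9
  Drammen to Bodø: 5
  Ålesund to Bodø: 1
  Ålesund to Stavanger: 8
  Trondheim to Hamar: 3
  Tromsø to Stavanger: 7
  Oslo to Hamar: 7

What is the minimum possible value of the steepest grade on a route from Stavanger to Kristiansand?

Some routes from Stavanger to Kristiansand:
Stavanger - Oslo - Hamar - Tromsø - Kristiansand: max(9, 7, 2, 8) = 9
Stavanger - Oslo - Kristiansand: max(9, 9) = 9
Stavanger - Ålesund - Bodø - Trondheim - Hamar - Tromsø - Kristiansand: max(8, 1, 2, 3, 2, 8) = 8
Stavanger - Oslo - Hamar - Trondheim - Bodø - Drammen - Tromsø - Kristiansand: max(9, 7, 3, 2, 5, 9, 8) = 9
Stavanger - Oslo - Hamar - Trondheim - Bodø - Tromsø - Kristiansand: max(9, 7, 3, 2, 9, 8) = 9
Stavanger - Tromsø - Kristiansand: max(7, 8) = 8
The minimum achievable maximum is 8%.

8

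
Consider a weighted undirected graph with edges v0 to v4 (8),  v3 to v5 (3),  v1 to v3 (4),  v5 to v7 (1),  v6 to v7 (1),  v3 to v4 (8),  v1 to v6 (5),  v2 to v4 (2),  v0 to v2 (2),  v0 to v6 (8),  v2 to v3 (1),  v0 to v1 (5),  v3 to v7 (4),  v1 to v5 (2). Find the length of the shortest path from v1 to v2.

5

A few of the v1→v2 routes:
v1 -> v3 -> v2: 4 + 1 = 5
v1 -> v0 -> v2: 5 + 2 = 7
v1 -> v5 -> v3 -> v2: 2 + 3 + 1 = 6
v1 -> v5 -> v7 -> v3 -> v2: 2 + 1 + 4 + 1 = 8
Best route has total 5.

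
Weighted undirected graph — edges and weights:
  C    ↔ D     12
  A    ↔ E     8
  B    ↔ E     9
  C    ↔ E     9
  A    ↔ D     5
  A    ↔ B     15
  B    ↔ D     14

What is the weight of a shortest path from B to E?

9

Checking several routes:
B → A → E: 15 + 8 = 23
B → E: 9
B → D → A → E: 14 + 5 + 8 = 27
Shortest: 9.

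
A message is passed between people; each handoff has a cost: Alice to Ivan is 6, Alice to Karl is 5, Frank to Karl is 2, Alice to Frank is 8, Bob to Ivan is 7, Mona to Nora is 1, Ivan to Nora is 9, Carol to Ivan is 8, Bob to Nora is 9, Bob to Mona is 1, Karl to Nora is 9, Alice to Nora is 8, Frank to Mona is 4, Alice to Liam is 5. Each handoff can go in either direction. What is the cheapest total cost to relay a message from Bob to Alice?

10

Checking several routes:
Bob -> Mona -> Nora -> Ivan -> Alice: 1 + 1 + 9 + 6 = 17
Bob -> Mona -> Nora -> Karl -> Alice: 1 + 1 + 9 + 5 = 16
Bob -> Mona -> Frank -> Karl -> Alice: 1 + 4 + 2 + 5 = 12
Bob -> Ivan -> Alice: 7 + 6 = 13
Bob -> Mona -> Nora -> Alice: 1 + 1 + 8 = 10
Bob -> Mona -> Frank -> Alice: 1 + 4 + 8 = 13
Shortest: 10.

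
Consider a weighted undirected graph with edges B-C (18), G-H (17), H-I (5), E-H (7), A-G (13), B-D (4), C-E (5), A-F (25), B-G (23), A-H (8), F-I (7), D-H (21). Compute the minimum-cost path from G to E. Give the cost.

Comparing a few candidate routes:
G-A-H-E: 13 + 8 + 7 = 28
G-B-D-H-E: 23 + 4 + 21 + 7 = 55
G-H-E: 17 + 7 = 24
G-B-C-E: 23 + 18 + 5 = 46
The minimum is 24.

24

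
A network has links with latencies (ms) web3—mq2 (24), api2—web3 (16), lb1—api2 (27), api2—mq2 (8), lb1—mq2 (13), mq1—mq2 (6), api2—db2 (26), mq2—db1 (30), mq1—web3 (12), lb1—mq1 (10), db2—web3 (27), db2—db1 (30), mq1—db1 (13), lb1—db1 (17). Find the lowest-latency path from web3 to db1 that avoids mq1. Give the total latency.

Comparing a few candidate routes:
web3→api2→mq2→db1: 16 + 8 + 30 = 54
web3→api2→mq2→lb1→db1: 16 + 8 + 13 + 17 = 54
web3→mq2→lb1→db1: 24 + 13 + 17 = 54
web3→mq2→db1: 24 + 30 = 54
Shortest: 54 ms.

54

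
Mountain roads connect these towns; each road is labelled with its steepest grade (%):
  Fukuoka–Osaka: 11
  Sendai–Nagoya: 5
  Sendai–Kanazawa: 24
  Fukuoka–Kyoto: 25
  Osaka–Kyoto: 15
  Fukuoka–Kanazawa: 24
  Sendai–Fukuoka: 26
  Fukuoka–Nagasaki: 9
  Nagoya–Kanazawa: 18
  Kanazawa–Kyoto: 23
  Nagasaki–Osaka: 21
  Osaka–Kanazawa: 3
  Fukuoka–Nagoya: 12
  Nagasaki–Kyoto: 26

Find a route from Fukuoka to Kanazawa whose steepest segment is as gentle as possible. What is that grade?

11

A few of the Fukuoka→Kanazawa routes:
Fukuoka -> Nagasaki -> Osaka -> Kyoto -> Kanazawa: max(9, 21, 15, 23) = 23
Fukuoka -> Nagasaki -> Osaka -> Kanazawa: max(9, 21, 3) = 21
Fukuoka -> Nagoya -> Kanazawa: max(12, 18) = 18
Fukuoka -> Osaka -> Kanazawa: max(11, 3) = 11
Best route has worst link 11%.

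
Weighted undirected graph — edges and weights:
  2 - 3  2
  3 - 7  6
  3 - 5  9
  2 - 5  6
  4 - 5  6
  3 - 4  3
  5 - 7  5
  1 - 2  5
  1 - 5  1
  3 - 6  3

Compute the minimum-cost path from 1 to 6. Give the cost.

Some routes from 1 to 6:
1 - 5 - 2 - 3 - 6: 1 + 6 + 2 + 3 = 12
1 - 2 - 3 - 6: 5 + 2 + 3 = 10
1 - 5 - 4 - 3 - 6: 1 + 6 + 3 + 3 = 13
Shortest: 10.

10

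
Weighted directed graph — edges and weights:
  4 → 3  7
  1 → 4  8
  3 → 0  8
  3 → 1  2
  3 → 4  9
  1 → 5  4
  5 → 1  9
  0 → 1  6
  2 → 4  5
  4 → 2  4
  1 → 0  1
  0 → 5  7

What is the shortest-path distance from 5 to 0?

10

Routes from 5 to 0:
5 -> 1 -> 0: 9 + 1 = 10
5 -> 1 -> 4 -> 3 -> 0: 9 + 8 + 7 + 8 = 32
Shortest: 10.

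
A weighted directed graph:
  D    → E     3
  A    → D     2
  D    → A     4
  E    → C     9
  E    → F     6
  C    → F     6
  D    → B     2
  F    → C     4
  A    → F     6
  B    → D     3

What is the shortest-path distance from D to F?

Routes from D to F:
D-A-F: 4 + 6 = 10
D-E-C-F: 3 + 9 + 6 = 18
D-E-F: 3 + 6 = 9
Best route has total 9.

9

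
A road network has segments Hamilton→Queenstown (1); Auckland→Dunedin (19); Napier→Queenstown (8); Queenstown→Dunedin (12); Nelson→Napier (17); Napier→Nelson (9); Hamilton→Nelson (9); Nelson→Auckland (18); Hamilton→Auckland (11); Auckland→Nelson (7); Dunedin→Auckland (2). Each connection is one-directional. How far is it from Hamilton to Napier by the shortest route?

26

Paths from Hamilton to Napier:
Hamilton -> Nelson -> Napier: 9 + 17 = 26
Hamilton -> Auckland -> Nelson -> Napier: 11 + 7 + 17 = 35
Hamilton -> Queenstown -> Dunedin -> Auckland -> Nelson -> Napier: 1 + 12 + 2 + 7 + 17 = 39
Best route has total 26 km.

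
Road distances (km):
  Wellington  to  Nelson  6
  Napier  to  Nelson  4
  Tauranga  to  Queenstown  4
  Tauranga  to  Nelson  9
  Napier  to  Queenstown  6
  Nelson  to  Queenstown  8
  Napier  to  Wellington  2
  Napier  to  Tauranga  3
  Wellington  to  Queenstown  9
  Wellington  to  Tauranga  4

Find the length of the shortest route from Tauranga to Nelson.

Checking several routes:
Tauranga -> Wellington -> Napier -> Nelson: 4 + 2 + 4 = 10
Tauranga -> Wellington -> Nelson: 4 + 6 = 10
Tauranga -> Nelson: 9
Tauranga -> Napier -> Nelson: 3 + 4 = 7
The minimum is 7 km.

7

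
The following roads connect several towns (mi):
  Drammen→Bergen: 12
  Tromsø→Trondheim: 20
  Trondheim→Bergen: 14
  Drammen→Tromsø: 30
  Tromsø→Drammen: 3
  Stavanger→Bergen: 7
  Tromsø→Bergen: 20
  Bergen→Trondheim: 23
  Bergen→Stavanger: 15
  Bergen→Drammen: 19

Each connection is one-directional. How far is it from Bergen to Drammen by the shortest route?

Candidate routes:
Bergen-Drammen: 19
Best route has total 19 mi.

19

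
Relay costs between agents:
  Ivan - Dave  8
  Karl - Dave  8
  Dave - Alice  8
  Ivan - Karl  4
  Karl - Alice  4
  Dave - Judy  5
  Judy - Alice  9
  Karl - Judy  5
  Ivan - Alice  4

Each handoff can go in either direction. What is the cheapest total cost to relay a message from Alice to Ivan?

4

Some routes from Alice to Ivan:
Alice - Dave - Ivan: 8 + 8 = 16
Alice - Ivan: 4
Alice - Karl - Ivan: 4 + 4 = 8
Best route has total 4.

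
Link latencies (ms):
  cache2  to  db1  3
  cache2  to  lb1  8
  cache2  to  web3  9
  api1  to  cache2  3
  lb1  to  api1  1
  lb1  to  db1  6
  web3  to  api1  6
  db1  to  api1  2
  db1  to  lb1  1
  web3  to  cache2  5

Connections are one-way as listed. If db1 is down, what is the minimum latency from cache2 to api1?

9

Paths from cache2 to api1 avoiding db1:
cache2→lb1→api1: 8 + 1 = 9
cache2→web3→api1: 9 + 6 = 15
Shortest: 9 ms.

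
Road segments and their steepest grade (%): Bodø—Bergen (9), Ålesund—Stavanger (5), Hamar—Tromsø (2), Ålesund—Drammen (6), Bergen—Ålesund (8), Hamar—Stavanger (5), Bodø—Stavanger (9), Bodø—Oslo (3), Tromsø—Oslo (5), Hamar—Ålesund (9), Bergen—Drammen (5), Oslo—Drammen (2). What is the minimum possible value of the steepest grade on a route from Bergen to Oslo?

5

A few of the Bergen→Oslo routes:
Bergen -> Ålesund -> Stavanger -> Bodø -> Oslo: max(8, 5, 9, 3) = 9
Bergen -> Drammen -> Oslo: max(5, 2) = 5
Bergen -> Drammen -> Ålesund -> Stavanger -> Hamar -> Tromsø -> Oslo: max(5, 6, 5, 5, 2, 5) = 6
Bergen -> Ålesund -> Stavanger -> Hamar -> Tromsø -> Oslo: max(8, 5, 5, 2, 5) = 8
Bergen -> Ålesund -> Drammen -> Oslo: max(8, 6, 2) = 8
Bergen -> Ålesund -> Hamar -> Stavanger -> Bodø -> Oslo: max(8, 9, 5, 9, 3) = 9
The minimum achievable maximum is 5%.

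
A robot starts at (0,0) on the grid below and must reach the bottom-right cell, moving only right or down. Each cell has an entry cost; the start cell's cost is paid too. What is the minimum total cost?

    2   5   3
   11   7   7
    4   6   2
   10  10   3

Take (0,0)→(0,1)→(0,2)→(1,2)→(2,2)→(3,2) for a total of 2 + 5 + 3 + 7 + 2 + 3 = 22.

22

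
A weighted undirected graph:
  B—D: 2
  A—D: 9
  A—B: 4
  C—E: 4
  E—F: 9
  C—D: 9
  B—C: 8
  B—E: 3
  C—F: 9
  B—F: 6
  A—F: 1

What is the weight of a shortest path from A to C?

10

Checking several routes:
A→B→C: 4 + 8 = 12
A→F→C: 1 + 9 = 10
A→B→E→C: 4 + 3 + 4 = 11
Best route has total 10.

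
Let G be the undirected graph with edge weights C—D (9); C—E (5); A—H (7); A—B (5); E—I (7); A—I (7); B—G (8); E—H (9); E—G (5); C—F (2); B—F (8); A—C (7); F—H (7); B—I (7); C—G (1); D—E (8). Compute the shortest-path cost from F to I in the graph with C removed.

15

Comparing a few candidate routes:
F → H → E → I: 7 + 9 + 7 = 23
F → B → A → I: 8 + 5 + 7 = 20
F → H → A → I: 7 + 7 + 7 = 21
F → H → A → B → I: 7 + 7 + 5 + 7 = 26
F → B → I: 8 + 7 = 15
The minimum is 15.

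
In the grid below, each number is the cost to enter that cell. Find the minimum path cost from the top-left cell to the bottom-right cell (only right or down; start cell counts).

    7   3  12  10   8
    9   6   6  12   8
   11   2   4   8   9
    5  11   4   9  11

46

One optimal route is r0c0 → r0c1 → r1c1 → r2c1 → r2c2 → r3c2 → r3c3 → r3c4.
Its cost is 7 + 3 + 6 + 2 + 4 + 4 + 9 + 11 = 46.
(Top row then right column would cost 68.)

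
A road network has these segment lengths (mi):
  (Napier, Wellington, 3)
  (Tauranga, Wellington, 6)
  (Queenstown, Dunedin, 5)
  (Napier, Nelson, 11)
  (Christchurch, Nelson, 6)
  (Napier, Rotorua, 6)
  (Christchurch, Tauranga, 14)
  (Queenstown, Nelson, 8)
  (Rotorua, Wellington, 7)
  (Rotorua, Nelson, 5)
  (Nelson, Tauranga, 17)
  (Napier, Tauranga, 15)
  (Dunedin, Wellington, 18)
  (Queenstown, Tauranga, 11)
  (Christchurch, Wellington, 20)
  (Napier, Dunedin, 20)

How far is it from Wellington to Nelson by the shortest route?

12

A few of the Wellington→Nelson routes:
Wellington -> Napier -> Rotorua -> Nelson: 3 + 6 + 5 = 14
Wellington -> Tauranga -> Nelson: 6 + 17 = 23
Wellington -> Tauranga -> Queenstown -> Nelson: 6 + 11 + 8 = 25
Wellington -> Rotorua -> Nelson: 7 + 5 = 12
Wellington -> Napier -> Nelson: 3 + 11 = 14
Wellington -> Rotorua -> Napier -> Nelson: 7 + 6 + 11 = 24
Shortest: 12 mi.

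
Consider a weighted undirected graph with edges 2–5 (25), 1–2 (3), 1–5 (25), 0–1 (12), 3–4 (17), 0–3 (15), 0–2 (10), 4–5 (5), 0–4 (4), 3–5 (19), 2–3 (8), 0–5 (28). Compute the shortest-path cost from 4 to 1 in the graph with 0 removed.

28

A few of the 4→1 routes:
4 -> 3 -> 5 -> 2 -> 1: 17 + 19 + 25 + 3 = 64
4 -> 5 -> 1: 5 + 25 = 30
4 -> 3 -> 5 -> 1: 17 + 19 + 25 = 61
4 -> 3 -> 2 -> 1: 17 + 8 + 3 = 28
4 -> 5 -> 2 -> 1: 5 + 25 + 3 = 33
4 -> 5 -> 3 -> 2 -> 1: 5 + 19 + 8 + 3 = 35
The minimum is 28.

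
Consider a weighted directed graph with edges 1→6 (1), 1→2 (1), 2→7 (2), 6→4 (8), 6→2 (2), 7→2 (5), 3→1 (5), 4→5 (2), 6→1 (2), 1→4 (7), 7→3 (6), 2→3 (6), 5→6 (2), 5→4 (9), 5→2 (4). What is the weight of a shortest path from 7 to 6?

12

Routes from 7 to 6:
7 - 2 - 3 - 1 - 4 - 5 - 6: 5 + 6 + 5 + 7 + 2 + 2 = 27
7 - 2 - 3 - 1 - 6: 5 + 6 + 5 + 1 = 17
7 - 3 - 1 - 6: 6 + 5 + 1 = 12
7 - 3 - 1 - 4 - 5 - 6: 6 + 5 + 7 + 2 + 2 = 22
Shortest: 12.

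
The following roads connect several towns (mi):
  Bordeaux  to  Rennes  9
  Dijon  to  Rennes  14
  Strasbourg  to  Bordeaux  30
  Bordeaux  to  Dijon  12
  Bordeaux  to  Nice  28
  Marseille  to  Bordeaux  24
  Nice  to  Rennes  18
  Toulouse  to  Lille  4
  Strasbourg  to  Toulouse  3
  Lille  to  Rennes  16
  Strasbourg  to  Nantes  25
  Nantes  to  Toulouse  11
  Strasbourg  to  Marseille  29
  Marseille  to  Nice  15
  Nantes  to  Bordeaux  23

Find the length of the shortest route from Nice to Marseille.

Comparing a few candidate routes:
Nice - Bordeaux - Marseille: 28 + 24 = 52
Nice - Rennes - Dijon - Bordeaux - Marseille: 18 + 14 + 12 + 24 = 68
Nice - Rennes - Bordeaux - Marseille: 18 + 9 + 24 = 51
Nice - Marseille: 15
Best route has total 15 mi.

15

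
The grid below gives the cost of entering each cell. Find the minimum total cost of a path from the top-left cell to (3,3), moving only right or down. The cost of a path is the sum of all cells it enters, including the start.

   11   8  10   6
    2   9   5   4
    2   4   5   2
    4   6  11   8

34

Take r0c0 -> r1c0 -> r2c0 -> r2c1 -> r2c2 -> r2c3 -> r3c3 for a total of 11 + 2 + 2 + 4 + 5 + 2 + 8 = 34.
For comparison, the top-then-right route costs 49.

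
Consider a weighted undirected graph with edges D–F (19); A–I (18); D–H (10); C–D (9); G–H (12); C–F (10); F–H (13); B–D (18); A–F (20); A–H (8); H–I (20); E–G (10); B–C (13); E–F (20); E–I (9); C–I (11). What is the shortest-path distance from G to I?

Comparing a few candidate routes:
G → H → I: 12 + 20 = 32
G → E → I: 10 + 9 = 19
G → H → A → I: 12 + 8 + 18 = 38
Best route has total 19.

19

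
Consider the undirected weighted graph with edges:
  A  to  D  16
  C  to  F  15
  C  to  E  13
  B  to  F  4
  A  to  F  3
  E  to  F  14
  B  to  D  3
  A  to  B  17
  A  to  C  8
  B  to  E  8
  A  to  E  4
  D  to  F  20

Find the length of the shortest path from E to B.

8

Some routes from E to B:
E → A → F → B: 4 + 3 + 4 = 11
E → F → B: 14 + 4 = 18
E → B: 8
Shortest: 8.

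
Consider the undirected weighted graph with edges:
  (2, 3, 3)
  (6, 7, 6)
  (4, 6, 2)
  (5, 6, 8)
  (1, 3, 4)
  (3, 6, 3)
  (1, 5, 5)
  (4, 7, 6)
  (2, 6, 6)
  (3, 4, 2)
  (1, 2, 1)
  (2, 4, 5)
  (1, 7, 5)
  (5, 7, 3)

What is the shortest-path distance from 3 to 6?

Comparing a few candidate routes:
3 → 1 → 2 → 6: 4 + 1 + 6 = 11
3 → 6: 3
3 → 2 → 6: 3 + 6 = 9
3 → 4 → 6: 2 + 2 = 4
3 → 2 → 4 → 6: 3 + 5 + 2 = 10
Shortest: 3.

3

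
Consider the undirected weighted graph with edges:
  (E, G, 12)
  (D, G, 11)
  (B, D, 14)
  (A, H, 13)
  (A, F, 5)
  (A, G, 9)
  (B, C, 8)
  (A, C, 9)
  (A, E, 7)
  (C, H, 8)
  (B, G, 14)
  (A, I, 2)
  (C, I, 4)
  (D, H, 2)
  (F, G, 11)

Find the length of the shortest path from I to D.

Comparing a few candidate routes:
I→C→H→D: 4 + 8 + 2 = 14
I→A→C→H→D: 2 + 9 + 8 + 2 = 21
I→A→H→D: 2 + 13 + 2 = 17
The minimum is 14.

14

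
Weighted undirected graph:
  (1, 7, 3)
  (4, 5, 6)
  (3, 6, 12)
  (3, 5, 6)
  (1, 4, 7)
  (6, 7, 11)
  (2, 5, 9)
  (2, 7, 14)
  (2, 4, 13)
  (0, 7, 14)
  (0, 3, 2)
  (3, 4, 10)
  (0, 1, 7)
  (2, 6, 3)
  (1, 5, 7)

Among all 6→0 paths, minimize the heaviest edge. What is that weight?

9

Some routes from 6 to 0:
6→2→5→4→3→0: max(3, 9, 6, 10, 2) = 10
6→2→5→4→1→0: max(3, 9, 6, 7, 7) = 9
6→2→5→3→0: max(3, 9, 6, 2) = 9
6→2→5→1→0: max(3, 9, 7, 7) = 9
The minimum achievable maximum is 9.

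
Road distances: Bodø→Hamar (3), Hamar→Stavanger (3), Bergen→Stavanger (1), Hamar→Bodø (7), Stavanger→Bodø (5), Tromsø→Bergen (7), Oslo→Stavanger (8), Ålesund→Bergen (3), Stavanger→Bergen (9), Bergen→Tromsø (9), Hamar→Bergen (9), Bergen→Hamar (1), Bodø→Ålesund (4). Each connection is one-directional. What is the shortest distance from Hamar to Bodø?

7

Routes from Hamar to Bodø:
Hamar → Bergen → Stavanger → Bodø: 9 + 1 + 5 = 15
Hamar → Bodø: 7
Hamar → Stavanger → Bodø: 3 + 5 = 8
Shortest: 7.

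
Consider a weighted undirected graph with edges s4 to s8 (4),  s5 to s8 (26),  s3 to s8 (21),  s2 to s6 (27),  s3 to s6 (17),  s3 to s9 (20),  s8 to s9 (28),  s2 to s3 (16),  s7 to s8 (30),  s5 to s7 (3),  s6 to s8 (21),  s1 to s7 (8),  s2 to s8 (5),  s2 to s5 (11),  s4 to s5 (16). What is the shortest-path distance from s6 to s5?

A few of the s6→s5 routes:
s6-s8-s4-s5: 21 + 4 + 16 = 41
s6-s3-s2-s5: 17 + 16 + 11 = 44
s6-s8-s2-s5: 21 + 5 + 11 = 37
s6-s2-s5: 27 + 11 = 38
Shortest: 37.

37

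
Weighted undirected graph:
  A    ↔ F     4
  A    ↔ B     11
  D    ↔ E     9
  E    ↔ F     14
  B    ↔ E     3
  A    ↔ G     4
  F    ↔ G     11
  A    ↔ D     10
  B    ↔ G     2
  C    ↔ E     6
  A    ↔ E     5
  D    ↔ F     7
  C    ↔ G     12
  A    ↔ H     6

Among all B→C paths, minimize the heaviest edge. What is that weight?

Some routes from B to C:
B→E→C: max(3, 6) = 6
B→G→A→D→E→C: max(2, 4, 10, 9, 6) = 10
B→G→A→F→D→E→C: max(2, 4, 4, 7, 9, 6) = 9
B→G→A→E→C: max(2, 4, 5, 6) = 6
B→A→E→C: max(11, 5, 6) = 11
The minimum achievable maximum is 6.

6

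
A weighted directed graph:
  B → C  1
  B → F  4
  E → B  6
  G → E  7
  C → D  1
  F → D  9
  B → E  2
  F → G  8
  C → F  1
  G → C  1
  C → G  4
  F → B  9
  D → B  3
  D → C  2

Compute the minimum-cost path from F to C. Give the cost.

Candidate routes:
F -> G -> E -> B -> C: 8 + 7 + 6 + 1 = 22
F -> D -> B -> C: 9 + 3 + 1 = 13
F -> B -> C: 9 + 1 = 10
F -> D -> C: 9 + 2 = 11
F -> G -> C: 8 + 1 = 9
Best route has total 9.

9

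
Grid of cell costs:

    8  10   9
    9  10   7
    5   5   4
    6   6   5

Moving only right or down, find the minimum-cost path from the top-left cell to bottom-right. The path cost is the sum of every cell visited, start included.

Cheapest: r0c0 r1c0 r2c0 r2c1 r2c2 r3c2
  8 + 9 + 5 + 5 + 4 + 5 = 36
(Top row then right column would cost 43.)

36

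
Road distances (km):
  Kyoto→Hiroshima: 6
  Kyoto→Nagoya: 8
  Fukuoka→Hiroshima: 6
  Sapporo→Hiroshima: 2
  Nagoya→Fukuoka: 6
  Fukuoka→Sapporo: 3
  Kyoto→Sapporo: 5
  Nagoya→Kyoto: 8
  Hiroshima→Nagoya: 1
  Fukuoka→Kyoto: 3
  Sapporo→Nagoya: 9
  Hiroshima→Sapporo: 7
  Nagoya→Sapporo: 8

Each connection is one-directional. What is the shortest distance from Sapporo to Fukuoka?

9

Routes from Sapporo to Fukuoka:
Sapporo -> Hiroshima -> Nagoya -> Fukuoka: 2 + 1 + 6 = 9
Sapporo -> Nagoya -> Fukuoka: 9 + 6 = 15
Shortest: 9 km.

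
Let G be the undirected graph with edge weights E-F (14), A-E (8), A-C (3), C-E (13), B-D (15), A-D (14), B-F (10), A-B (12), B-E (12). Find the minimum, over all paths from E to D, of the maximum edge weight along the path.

14

A few of the E→D routes:
E -> F -> B -> A -> D: max(14, 10, 12, 14) = 14
E -> A -> D: max(8, 14) = 14
E -> C -> A -> D: max(13, 3, 14) = 14
Best route has worst link 14.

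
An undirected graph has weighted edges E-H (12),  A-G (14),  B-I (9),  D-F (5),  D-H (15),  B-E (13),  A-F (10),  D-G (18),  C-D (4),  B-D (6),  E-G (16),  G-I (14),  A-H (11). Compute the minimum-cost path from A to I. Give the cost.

28

Comparing a few candidate routes:
A→G→D→B→I: 14 + 18 + 6 + 9 = 47
A→F→D→B→I: 10 + 5 + 6 + 9 = 30
A→G→I: 14 + 14 = 28
A→H→D→B→I: 11 + 15 + 6 + 9 = 41
A→F→D→G→I: 10 + 5 + 18 + 14 = 47
A→H→E→B→I: 11 + 12 + 13 + 9 = 45
The minimum is 28.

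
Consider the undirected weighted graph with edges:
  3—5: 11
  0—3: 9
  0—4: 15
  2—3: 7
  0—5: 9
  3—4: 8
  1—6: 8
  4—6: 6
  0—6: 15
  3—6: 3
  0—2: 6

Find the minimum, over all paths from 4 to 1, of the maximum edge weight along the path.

Some routes from 4 to 1:
4 - 3 - 6 - 1: max(8, 3, 8) = 8
4 - 6 - 1: max(6, 8) = 8
4 - 0 - 2 - 3 - 6 - 1: max(15, 6, 7, 3, 8) = 15
The minimum achievable maximum is 8.

8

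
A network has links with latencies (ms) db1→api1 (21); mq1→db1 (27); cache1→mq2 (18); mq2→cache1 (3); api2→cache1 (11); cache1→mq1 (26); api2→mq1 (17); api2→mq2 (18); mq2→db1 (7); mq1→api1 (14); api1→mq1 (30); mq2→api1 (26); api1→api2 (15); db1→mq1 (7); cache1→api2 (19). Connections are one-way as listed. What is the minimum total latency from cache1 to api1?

Checking several routes:
cache1 - mq2 - db1 - api1: 18 + 7 + 21 = 46
cache1 - mq1 - api1: 26 + 14 = 40
cache1 - mq2 - db1 - mq1 - api1: 18 + 7 + 7 + 14 = 46
cache1 - mq2 - api1: 18 + 26 = 44
The minimum is 40 ms.

40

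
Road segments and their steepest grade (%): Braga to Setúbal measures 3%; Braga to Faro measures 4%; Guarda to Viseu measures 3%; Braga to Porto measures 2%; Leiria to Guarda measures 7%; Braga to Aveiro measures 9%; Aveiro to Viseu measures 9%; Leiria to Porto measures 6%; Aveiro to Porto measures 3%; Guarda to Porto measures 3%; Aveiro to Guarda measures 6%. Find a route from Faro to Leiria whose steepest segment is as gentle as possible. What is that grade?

6

Checking several routes:
Faro - Braga - Aveiro - Guarda - Leiria: max(4, 9, 6, 7) = 9
Faro - Braga - Porto - Aveiro - Viseu - Guarda - Leiria: max(4, 2, 3, 9, 3, 7) = 9
Faro - Braga - Porto - Aveiro - Guarda - Leiria: max(4, 2, 3, 6, 7) = 7
Faro - Braga - Porto - Leiria: max(4, 2, 6) = 6
Faro - Braga - Porto - Guarda - Leiria: max(4, 2, 3, 7) = 7
Faro - Braga - Aveiro - Guarda - Porto - Leiria: max(4, 9, 6, 3, 6) = 9
The minimum achievable maximum is 6%.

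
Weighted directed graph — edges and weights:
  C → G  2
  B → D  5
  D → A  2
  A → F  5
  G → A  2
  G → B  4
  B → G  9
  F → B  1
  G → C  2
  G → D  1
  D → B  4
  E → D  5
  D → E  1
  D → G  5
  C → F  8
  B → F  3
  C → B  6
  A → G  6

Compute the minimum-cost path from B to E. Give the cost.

Paths from B to E:
B - D - E: 5 + 1 = 6
B - G - D - E: 9 + 1 + 1 = 11
Shortest: 6.

6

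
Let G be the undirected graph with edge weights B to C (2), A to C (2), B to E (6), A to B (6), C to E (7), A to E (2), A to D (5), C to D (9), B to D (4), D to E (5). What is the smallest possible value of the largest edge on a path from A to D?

4

A few of the A→D routes:
A -> D: max(5) = 5
A -> E -> D: max(2, 5) = 5
A -> C -> B -> D: max(2, 2, 4) = 4
The minimum achievable maximum is 4.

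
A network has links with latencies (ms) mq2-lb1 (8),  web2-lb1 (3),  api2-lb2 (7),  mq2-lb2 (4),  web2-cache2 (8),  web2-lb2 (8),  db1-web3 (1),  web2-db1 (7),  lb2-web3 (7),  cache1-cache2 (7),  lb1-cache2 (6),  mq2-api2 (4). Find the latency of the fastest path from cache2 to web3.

Checking several routes:
cache2 - web2 - lb2 - web3: 8 + 8 + 7 = 23
cache2 - lb1 - web2 - db1 - web3: 6 + 3 + 7 + 1 = 17
cache2 - web2 - db1 - web3: 8 + 7 + 1 = 16
Best route has total 16 ms.

16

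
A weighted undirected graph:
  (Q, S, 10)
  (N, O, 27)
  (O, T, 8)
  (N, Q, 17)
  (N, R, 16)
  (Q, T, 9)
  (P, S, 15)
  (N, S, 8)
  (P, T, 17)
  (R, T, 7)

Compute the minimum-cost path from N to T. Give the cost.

23

Comparing a few candidate routes:
N→S→Q→T: 8 + 10 + 9 = 27
N→R→T: 16 + 7 = 23
N→Q→T: 17 + 9 = 26
Best route has total 23.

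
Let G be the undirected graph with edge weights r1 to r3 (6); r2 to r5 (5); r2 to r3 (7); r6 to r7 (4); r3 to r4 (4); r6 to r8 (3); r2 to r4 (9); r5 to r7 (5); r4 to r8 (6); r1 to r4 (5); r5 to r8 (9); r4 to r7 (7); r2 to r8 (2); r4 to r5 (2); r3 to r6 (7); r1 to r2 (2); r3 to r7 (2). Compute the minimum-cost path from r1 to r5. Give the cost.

7

Checking several routes:
r1→r4→r5: 5 + 2 = 7
r1→r3→r4→r5: 6 + 4 + 2 = 12
r1→r2→r5: 2 + 5 = 7
r1→r3→r7→r5: 6 + 2 + 5 = 13
r1→r2→r8→r4→r5: 2 + 2 + 6 + 2 = 12
Shortest: 7.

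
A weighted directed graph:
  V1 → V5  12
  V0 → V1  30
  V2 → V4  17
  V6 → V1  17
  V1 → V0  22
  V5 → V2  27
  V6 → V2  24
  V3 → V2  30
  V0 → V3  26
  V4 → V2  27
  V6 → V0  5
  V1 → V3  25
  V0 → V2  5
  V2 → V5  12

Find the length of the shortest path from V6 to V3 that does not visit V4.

Paths from V6 to V3 avoiding V4:
V6 → V1 → V3: 17 + 25 = 42
V6 → V1 → V0 → V3: 17 + 22 + 26 = 65
V6 → V0 → V3: 5 + 26 = 31
V6 → V0 → V1 → V3: 5 + 30 + 25 = 60
Shortest: 31.

31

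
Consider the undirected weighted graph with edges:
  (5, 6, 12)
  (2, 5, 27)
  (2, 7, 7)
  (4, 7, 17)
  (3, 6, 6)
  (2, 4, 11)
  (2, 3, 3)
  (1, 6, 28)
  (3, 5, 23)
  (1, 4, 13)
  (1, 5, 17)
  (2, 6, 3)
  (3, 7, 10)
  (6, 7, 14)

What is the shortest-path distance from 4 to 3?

Some routes from 4 to 3:
4→7→2→3: 17 + 7 + 3 = 27
4→2→6→3: 11 + 3 + 6 = 20
4→2→3: 11 + 3 = 14
4→7→3: 17 + 10 = 27
4→2→7→3: 11 + 7 + 10 = 28
The minimum is 14.

14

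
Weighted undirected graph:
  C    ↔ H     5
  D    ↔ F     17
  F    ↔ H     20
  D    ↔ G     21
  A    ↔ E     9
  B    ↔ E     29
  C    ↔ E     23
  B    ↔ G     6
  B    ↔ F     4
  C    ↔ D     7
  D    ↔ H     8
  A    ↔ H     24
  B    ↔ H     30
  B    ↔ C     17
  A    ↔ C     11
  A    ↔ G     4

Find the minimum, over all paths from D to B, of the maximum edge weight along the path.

A few of the D→B routes:
D -> H -> C -> A -> G -> B: max(8, 5, 11, 4, 6) = 11
D -> F -> B: max(17, 4) = 17
D -> C -> A -> G -> B: max(7, 11, 4, 6) = 11
The minimum achievable maximum is 11.

11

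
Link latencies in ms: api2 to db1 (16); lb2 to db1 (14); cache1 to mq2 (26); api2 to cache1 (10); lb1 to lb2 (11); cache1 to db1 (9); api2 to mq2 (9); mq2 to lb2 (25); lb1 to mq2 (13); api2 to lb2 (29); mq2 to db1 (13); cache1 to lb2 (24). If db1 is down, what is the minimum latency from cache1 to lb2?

A few of the cache1→lb2 routes:
cache1-api2-lb2: 10 + 29 = 39
cache1-lb2: 24
cache1-api2-mq2-lb2: 10 + 9 + 25 = 44
cache1-api2-mq2-lb1-lb2: 10 + 9 + 13 + 11 = 43
Best route has total 24 ms.

24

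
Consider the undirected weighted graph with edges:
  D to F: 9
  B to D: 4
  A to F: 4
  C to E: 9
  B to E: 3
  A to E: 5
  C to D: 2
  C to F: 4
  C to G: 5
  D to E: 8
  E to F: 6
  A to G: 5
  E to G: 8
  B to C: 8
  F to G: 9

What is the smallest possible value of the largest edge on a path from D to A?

Some routes from D to A:
D -> B -> E -> F -> C -> G -> A: max(4, 3, 6, 4, 5, 5) = 6
D -> C -> F -> A: max(2, 4, 4) = 4
D -> B -> E -> F -> A: max(4, 3, 6, 4) = 6
D -> B -> E -> A: max(4, 3, 5) = 5
D -> C -> G -> A: max(2, 5, 5) = 5
D -> C -> F -> E -> A: max(2, 4, 6, 5) = 6
Best route has worst link 4.

4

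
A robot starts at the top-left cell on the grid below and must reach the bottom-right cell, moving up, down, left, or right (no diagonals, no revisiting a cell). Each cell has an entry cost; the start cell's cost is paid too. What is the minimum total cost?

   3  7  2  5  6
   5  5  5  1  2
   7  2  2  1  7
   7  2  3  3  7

One optimal route is [0,0] -> [1,0] -> [1,1] -> [2,1] -> [2,2] -> [2,3] -> [3,3] -> [3,4].
Its cost is 3 + 5 + 5 + 2 + 2 + 1 + 3 + 7 = 28.

28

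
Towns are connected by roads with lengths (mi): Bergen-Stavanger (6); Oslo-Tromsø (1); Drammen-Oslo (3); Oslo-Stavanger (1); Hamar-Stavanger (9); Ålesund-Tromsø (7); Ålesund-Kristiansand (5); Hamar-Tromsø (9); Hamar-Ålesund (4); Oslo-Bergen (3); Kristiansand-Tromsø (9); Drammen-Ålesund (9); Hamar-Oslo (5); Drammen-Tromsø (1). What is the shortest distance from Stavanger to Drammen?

3

Checking several routes:
Stavanger -> Oslo -> Tromsø -> Drammen: 1 + 1 + 1 = 3
Stavanger -> Hamar -> Oslo -> Tromsø -> Drammen: 9 + 5 + 1 + 1 = 16
Stavanger -> Bergen -> Oslo -> Tromsø -> Drammen: 6 + 3 + 1 + 1 = 11
Stavanger -> Oslo -> Drammen: 1 + 3 = 4
Stavanger -> Oslo -> Hamar -> Tromsø -> Drammen: 1 + 5 + 9 + 1 = 16
Stavanger -> Bergen -> Oslo -> Drammen: 6 + 3 + 3 = 12
Shortest: 3 mi.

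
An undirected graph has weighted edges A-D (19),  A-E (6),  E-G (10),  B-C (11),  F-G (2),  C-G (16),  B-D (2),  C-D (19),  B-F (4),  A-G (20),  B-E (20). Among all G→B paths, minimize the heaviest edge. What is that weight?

Some routes from G to B:
G-E-A-D-C-B: max(10, 6, 19, 19, 11) = 19
G-C-B: max(16, 11) = 16
G-F-B: max(2, 4) = 4
Smallest bottleneck: 4.

4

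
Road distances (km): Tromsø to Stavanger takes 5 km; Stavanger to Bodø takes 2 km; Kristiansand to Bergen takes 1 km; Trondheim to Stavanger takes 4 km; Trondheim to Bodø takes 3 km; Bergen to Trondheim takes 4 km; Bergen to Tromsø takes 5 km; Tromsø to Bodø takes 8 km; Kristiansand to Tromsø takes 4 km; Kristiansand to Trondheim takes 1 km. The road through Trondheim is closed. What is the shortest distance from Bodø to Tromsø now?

7

Candidate routes:
Bodø -> Tromsø: 8
Bodø -> Stavanger -> Tromsø: 2 + 5 = 7
The minimum is 7 km.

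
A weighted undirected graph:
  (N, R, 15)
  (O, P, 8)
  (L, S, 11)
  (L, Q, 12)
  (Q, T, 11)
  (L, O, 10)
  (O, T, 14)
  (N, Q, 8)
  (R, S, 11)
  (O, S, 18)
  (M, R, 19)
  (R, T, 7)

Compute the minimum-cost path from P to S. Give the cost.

26

A few of the P→S routes:
P-O-S: 8 + 18 = 26
P-O-L-S: 8 + 10 + 11 = 29
P-O-L-Q-T-R-S: 8 + 10 + 12 + 11 + 7 + 11 = 59
P-O-T-R-S: 8 + 14 + 7 + 11 = 40
P-O-T-Q-L-S: 8 + 14 + 11 + 12 + 11 = 56
P-O-L-Q-N-R-S: 8 + 10 + 12 + 8 + 15 + 11 = 64
The minimum is 26.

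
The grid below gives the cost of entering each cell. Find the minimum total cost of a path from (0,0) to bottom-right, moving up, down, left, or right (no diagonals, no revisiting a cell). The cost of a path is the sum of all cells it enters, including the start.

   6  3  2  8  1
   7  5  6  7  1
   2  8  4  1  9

30

One optimal route is [0,0]→[0,1]→[0,2]→[0,3]→[0,4]→[1,4]→[2,4].
Its cost is 6 + 3 + 2 + 8 + 1 + 1 + 9 = 30.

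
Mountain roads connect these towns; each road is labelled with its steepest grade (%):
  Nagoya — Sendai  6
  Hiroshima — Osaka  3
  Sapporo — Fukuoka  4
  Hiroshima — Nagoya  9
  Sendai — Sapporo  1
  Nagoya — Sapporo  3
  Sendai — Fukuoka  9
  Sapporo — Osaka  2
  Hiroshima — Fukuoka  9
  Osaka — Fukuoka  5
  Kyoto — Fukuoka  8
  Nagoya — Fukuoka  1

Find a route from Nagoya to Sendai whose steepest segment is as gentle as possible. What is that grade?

Comparing a few candidate routes:
Nagoya -> Sendai: max(6) = 6
Nagoya -> Fukuoka -> Sapporo -> Sendai: max(1, 4, 1) = 4
Nagoya -> Sapporo -> Sendai: max(3, 1) = 3
Nagoya -> Fukuoka -> Osaka -> Sapporo -> Sendai: max(1, 5, 2, 1) = 5
The minimum achievable maximum is 3%.

3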